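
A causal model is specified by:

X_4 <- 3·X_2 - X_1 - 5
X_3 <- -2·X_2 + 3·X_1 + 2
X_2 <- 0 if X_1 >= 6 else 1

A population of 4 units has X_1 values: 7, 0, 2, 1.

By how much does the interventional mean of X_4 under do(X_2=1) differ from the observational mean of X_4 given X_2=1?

Every unit gets X_2=1 under the intervention. X_4 values become -9, -2, -4, -3; E[X_4|do(X_2=1)] = -4.5.
E[X_4|X_2=1] averages over only the 3 units with X_2=1 (X_1 = 0, 2, 1): X_4 = -2, -4, -3, mean -3.
Difference = -4.5 − (-3) = -1.5.

-1.5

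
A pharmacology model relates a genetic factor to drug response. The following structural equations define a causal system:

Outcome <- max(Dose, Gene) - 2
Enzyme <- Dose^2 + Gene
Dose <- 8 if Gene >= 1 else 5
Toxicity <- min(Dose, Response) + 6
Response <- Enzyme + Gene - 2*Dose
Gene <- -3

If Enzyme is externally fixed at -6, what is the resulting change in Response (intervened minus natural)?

-28

The intervention breaks the incoming arrows to Enzyme: Enzyme <- Dose^2 + Gene no longer applies, and Enzyme = -6.
Dose = 8 if Gene >= 1 else 5  [with Gene=-3]  = 5
Response = Enzyme + Gene - 2*Dose  [with Enzyme=-6, Gene=-3, Dose=5]  = -19
Without intervention: Dose = 8 if Gene >= 1 else 5  [with Gene=-3]  = 5; Enzyme = Dose^2 + Gene  [with Dose=5, Gene=-3]  = 22; Response = Enzyme + Gene - 2*Dose  [with Enzyme=22, Gene=-3, Dose=5]  = 9.
Change = -19 − 9 = -28.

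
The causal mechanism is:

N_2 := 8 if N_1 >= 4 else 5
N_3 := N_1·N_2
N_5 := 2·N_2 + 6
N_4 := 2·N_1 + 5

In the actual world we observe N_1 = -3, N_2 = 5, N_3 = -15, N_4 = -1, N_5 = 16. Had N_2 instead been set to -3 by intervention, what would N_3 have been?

9

The intervention breaks the incoming arrows to N_2: N_2 := 8 if N_1 >= 4 else 5 no longer applies, and N_2 = -3.
N_3 = N_1·N_2  [with N_1=-3, N_2=-3]  = 9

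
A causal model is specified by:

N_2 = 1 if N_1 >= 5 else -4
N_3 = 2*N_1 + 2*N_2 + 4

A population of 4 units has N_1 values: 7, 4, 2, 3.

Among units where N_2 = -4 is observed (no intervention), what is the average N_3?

2

E[N_3|N_2=-4] averages over only the 3 units with N_2=-4 (N_1 = 4, 2, 3): N_3 = 4, 0, 2, mean 2.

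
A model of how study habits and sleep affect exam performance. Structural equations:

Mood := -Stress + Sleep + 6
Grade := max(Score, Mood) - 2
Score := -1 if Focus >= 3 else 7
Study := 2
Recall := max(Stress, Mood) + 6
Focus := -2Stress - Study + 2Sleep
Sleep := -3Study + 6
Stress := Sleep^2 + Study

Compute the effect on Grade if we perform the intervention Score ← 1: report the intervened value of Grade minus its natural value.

do(Score=1) replaces the equation Score := -1 if Focus >= 3 else 7 with the constant Score = 1.
Sleep = -3Study + 6  [with Study=2]  = 0
Stress = Sleep^2 + Study  [with Sleep=0, Study=2]  = 2
Mood = -Stress + Sleep + 6  [with Stress=2, Sleep=0]  = 4
Grade = max(Score, Mood) - 2  [with Score=1, Mood=4]  = 2
Without intervention: Sleep = -3Study + 6  [with Study=2]  = 0; Stress = Sleep^2 + Study  [with Sleep=0, Study=2]  = 2; Focus = -2Stress - Study + 2Sleep  [with Stress=2, Study=2, Sleep=0]  = -6; Score = -1 if Focus >= 3 else 7  [with Focus=-6]  = 7; Mood = -Stress + Sleep + 6  [with Stress=2, Sleep=0]  = 4; Grade = max(Score, Mood) - 2  [with Score=7, Mood=4]  = 5.
Change = 2 − 5 = -3.

-3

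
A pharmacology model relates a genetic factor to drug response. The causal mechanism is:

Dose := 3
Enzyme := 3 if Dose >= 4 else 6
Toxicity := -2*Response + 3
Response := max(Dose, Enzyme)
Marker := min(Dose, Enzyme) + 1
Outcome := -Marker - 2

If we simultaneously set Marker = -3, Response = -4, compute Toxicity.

Setting Marker = -3, Response = -4 by intervention discards those variables' equations.
Toxicity = -2*Response + 3  [with Response=-4]  = 11

11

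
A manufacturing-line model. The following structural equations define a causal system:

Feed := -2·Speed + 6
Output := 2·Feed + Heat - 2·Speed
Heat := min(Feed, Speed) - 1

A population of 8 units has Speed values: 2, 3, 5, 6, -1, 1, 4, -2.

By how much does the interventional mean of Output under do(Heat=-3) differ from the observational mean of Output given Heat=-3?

-7.5

Under do(Heat=-3), Heat's equation is replaced by Heat=-3 for every unit. Per-unit Output: -3, -9, -21, -27, 15, 3, -15, 21. Mean = -4.5.
Conditioning on Heat=-3 selects the 2 unit(s) with Speed ∈ {4, -2}. Their Output values: -15, 21. Mean = 3.
Difference = -4.5 − 3 = -7.5.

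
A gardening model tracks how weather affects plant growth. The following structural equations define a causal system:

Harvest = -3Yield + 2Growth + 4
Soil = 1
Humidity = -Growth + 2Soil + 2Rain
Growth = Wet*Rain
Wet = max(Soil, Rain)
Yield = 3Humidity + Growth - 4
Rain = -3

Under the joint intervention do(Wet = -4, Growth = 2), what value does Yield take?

-20

Setting Wet = -4, Growth = 2 by intervention discards those variables' equations.
Humidity = -Growth + 2Soil + 2Rain  [with Growth=2, Soil=1, Rain=-3]  = -6
Yield = 3Humidity + Growth - 4  [with Humidity=-6, Growth=2]  = -20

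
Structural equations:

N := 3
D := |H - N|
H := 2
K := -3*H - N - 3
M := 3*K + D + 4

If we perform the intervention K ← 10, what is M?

do(K=10) replaces the equation K := -3*H - N - 3 with the constant K = 10.
D = |H - N|  [with H=2, N=3]  = 1
M = 3*K + D + 4  [with K=10, D=1]  = 35

35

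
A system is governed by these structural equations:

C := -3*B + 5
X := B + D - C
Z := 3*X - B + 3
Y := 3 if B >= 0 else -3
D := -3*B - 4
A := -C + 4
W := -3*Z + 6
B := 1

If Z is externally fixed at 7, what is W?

Under do(Z=7), the mechanism Z := 3*X - B + 3 is discarded; Z is fixed at 7.
W = -3*Z + 6  [with Z=7]  = -15

-15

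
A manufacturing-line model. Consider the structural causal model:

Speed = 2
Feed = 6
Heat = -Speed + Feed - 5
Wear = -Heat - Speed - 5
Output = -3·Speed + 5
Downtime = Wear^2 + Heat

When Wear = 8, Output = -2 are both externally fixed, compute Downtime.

63

The joint intervention fixes Wear = 8, Output = -2, removing each variable's own equation.
Heat = -Speed + Feed - 5  [with Speed=2, Feed=6]  = -1
Downtime = Wear^2 + Heat  [with Wear=8, Heat=-1]  = 63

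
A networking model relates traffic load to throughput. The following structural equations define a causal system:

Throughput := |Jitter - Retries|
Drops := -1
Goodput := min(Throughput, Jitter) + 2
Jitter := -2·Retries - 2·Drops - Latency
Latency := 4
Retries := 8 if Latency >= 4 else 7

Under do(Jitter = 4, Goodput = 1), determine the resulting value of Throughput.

4

Setting Jitter = 4, Goodput = 1 by intervention discards those variables' equations.
Retries = 8 if Latency >= 4 else 7  [with Latency=4]  = 8
Throughput = |Jitter - Retries|  [with Jitter=4, Retries=8]  = 4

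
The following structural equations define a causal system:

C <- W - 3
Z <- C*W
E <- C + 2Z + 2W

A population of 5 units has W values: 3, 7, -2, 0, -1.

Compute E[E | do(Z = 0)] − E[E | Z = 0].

The intervention sets Z=0 in all 5 units regardless of W. Recomputing E per unit gives 6, 18, -9, -3, -6; average 1.2.
Observing Z=0 restricts to units where Z's equation naturally yields 0: W ∈ {3, 0}. In that subpopulation E = 6, -3, mean 1.5.
Difference = 1.2 − 1.5 = -0.3.

-0.3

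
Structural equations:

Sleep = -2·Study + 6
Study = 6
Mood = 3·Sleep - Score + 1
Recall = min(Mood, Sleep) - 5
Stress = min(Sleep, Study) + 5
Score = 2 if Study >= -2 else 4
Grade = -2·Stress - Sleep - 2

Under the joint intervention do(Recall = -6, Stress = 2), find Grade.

0

Under do(Recall = -6, Stress = 2), each intervened variable's structural equation is replaced by its fixed value.
Sleep = -2·Study + 6  [with Study=6]  = -6
Grade = -2·Stress - Sleep - 2  [with Stress=2, Sleep=-6]  = 0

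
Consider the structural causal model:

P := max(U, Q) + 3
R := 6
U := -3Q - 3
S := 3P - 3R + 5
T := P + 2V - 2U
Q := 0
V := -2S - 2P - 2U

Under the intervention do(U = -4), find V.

The intervention breaks the incoming arrows to U: U := -3Q - 3 no longer applies, and U = -4.
P = max(U, Q) + 3  [with U=-4, Q=0]  = 3
S = 3P - 3R + 5  [with P=3, R=6]  = -4
V = -2S - 2P - 2U  [with S=-4, P=3, U=-4]  = 10

10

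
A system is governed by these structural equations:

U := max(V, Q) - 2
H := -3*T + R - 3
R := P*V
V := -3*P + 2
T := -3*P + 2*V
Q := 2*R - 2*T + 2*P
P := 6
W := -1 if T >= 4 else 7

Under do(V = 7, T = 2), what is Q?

Under do(V = 7, T = 2), each intervened variable's structural equation is replaced by its fixed value.
R = P*V  [with P=6, V=7]  = 42
Q = 2*R - 2*T + 2*P  [with R=42, T=2, P=6]  = 92

92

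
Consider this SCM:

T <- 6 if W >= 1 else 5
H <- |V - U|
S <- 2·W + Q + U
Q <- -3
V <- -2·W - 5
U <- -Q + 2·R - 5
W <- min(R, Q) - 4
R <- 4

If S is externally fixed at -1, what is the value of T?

do(S=-1) replaces the equation S <- 2·W + Q + U with the constant S = -1.
Since T is not a descendant of the intervened variable, it is unaffected.
W = min(R, Q) - 4  [with R=4, Q=-3]  = -7
T = 6 if W >= 1 else 5  [with W=-7]  = 5

5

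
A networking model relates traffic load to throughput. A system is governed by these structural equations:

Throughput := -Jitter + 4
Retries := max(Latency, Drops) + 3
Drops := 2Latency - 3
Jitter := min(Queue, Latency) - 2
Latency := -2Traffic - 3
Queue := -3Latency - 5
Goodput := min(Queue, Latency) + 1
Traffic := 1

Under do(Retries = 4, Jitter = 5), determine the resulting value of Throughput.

Under do(Retries = 4, Jitter = 5), each intervened variable's structural equation is replaced by its fixed value.
Throughput = -Jitter + 4  [with Jitter=5]  = -1

-1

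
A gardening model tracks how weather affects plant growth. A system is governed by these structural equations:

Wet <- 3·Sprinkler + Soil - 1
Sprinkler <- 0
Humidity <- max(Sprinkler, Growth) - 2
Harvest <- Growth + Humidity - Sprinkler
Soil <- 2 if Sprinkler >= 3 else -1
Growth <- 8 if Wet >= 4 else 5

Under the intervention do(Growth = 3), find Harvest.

Under do(Growth=3), the mechanism Growth <- 8 if Wet >= 4 else 5 is discarded; Growth is fixed at 3.
Humidity = max(Sprinkler, Growth) - 2  [with Sprinkler=0, Growth=3]  = 1
Harvest = Growth + Humidity - Sprinkler  [with Growth=3, Humidity=1, Sprinkler=0]  = 4

4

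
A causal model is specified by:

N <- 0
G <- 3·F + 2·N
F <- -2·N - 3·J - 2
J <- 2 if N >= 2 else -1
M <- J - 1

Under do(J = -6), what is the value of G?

Under do(J=-6), the mechanism J <- 2 if N >= 2 else -1 is discarded; J is fixed at -6.
F = -2·N - 3·J - 2  [with N=0, J=-6]  = 16
G = 3·F + 2·N  [with F=16, N=0]  = 48

48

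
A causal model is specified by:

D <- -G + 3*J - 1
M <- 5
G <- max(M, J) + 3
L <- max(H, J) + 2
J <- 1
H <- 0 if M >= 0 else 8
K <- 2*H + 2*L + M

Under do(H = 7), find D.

-6

The intervention breaks the incoming arrows to H: H <- 0 if M >= 0 else 8 no longer applies, and H = 7.
D is not downstream of the intervention, so its value is determined by the original equations.
G = max(M, J) + 3  [with M=5, J=1]  = 8
D = -G + 3*J - 1  [with G=8, J=1]  = -6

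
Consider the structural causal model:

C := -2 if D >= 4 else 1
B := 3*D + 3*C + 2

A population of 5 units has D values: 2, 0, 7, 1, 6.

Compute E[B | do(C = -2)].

5.6

Every unit gets C=-2 under the intervention. B values become 2, -4, 17, -1, 14; E[B|do(C=-2)] = 5.6.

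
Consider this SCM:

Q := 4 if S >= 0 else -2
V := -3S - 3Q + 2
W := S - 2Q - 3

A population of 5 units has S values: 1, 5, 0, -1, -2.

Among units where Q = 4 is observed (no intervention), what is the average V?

-16

Observing Q=4 restricts to units where Q's equation naturally yields 4: S ∈ {1, 5, 0}. In that subpopulation V = -13, -25, -10, mean -16.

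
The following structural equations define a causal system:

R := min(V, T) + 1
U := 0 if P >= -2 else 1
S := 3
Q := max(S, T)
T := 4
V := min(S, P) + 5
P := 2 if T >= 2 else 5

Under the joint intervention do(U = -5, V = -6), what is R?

Under do(U = -5, V = -6), each intervened variable's structural equation is replaced by its fixed value.
R = min(V, T) + 1  [with V=-6, T=4]  = -5

-5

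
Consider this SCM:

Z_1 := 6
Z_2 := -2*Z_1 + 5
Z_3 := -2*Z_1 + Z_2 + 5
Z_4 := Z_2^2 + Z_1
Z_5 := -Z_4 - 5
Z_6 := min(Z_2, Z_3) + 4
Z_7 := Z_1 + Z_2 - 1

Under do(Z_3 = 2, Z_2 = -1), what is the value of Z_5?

Setting Z_3 = 2, Z_2 = -1 by intervention discards those variables' equations.
Z_4 = Z_2^2 + Z_1  [with Z_2=-1, Z_1=6]  = 7
Z_5 = -Z_4 - 5  [with Z_4=7]  = -12

-12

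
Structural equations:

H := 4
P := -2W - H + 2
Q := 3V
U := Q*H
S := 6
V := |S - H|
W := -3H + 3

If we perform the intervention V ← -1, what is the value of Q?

The intervention breaks the incoming arrows to V: V := |S - H| no longer applies, and V = -1.
Q = 3V  [with V=-1]  = -3

-3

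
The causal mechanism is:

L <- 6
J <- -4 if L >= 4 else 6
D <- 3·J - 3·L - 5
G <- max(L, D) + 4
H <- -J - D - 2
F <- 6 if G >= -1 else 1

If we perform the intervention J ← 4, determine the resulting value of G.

10

Under do(J=4), the mechanism J <- -4 if L >= 4 else 6 is discarded; J is fixed at 4.
D = 3·J - 3·L - 5  [with J=4, L=6]  = -11
G = max(L, D) + 4  [with L=6, D=-11]  = 10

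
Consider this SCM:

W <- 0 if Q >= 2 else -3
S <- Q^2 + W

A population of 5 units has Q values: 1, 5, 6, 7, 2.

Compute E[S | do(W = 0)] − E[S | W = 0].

-5.5

The intervention sets W=0 in all 5 units regardless of Q. Recomputing S per unit gives 1, 25, 36, 49, 4; average 23.
Conditioning on W=0 selects the 4 unit(s) with Q ∈ {5, 6, 7, 2}. Their S values: 25, 36, 49, 4. Mean = 28.5.
Difference = 23 − 28.5 = -5.5.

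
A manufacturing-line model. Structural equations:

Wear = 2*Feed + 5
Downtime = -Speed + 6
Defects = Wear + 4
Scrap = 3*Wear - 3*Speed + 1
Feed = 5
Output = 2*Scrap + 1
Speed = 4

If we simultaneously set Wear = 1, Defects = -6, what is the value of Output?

Setting Wear = 1, Defects = -6 by intervention discards those variables' equations.
Scrap = 3*Wear - 3*Speed + 1  [with Wear=1, Speed=4]  = -8
Output = 2*Scrap + 1  [with Scrap=-8]  = -15

-15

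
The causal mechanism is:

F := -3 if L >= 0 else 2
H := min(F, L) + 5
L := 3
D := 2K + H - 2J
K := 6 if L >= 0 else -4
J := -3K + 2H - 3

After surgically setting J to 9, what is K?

6

Under do(J=9), the mechanism J := -3K + 2H - 3 is discarded; J is fixed at 9.
No directed path runs from J to K, so K keeps its natural value.
K = 6 if L >= 0 else -4  [with L=3]  = 6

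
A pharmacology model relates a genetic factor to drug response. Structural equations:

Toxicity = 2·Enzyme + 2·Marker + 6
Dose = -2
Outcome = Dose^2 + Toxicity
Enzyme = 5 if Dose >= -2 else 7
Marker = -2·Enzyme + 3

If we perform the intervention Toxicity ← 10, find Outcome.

Intervening sets Toxicity = 10 and removes its equation (Toxicity = 2·Enzyme + 2·Marker + 6).
Outcome = Dose^2 + Toxicity  [with Dose=-2, Toxicity=10]  = 14

14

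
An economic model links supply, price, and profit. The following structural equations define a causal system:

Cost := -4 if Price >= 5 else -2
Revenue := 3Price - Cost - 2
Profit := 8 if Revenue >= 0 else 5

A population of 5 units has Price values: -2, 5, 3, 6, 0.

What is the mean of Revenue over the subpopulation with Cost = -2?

E[Revenue|Cost=-2] averages over only the 3 units with Cost=-2 (Price = -2, 3, 0): Revenue = -6, 9, 0, mean 1.

1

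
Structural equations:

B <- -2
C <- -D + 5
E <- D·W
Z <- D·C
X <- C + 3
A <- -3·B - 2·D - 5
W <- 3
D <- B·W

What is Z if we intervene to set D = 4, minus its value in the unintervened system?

The intervention breaks the incoming arrows to D: D <- B·W no longer applies, and D = 4.
C = -D + 5  [with D=4]  = 1
Z = D·C  [with D=4, C=1]  = 4
Without intervention: D = B·W  [with B=-2, W=3]  = -6; C = -D + 5  [with D=-6]  = 11; Z = D·C  [with D=-6, C=11]  = -66.
Change = 4 − (-66) = 70.

70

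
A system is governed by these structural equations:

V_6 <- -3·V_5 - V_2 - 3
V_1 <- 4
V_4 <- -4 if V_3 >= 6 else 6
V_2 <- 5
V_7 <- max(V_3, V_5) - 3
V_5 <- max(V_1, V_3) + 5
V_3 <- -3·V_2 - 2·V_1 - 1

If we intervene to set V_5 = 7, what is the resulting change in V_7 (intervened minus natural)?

-2

Under do(V_5=7), the mechanism V_5 <- max(V_1, V_3) + 5 is discarded; V_5 is fixed at 7.
V_3 = -3·V_2 - 2·V_1 - 1  [with V_2=5, V_1=4]  = -24
V_7 = max(V_3, V_5) - 3  [with V_3=-24, V_5=7]  = 4
Without intervention: V_3 = -3·V_2 - 2·V_1 - 1  [with V_2=5, V_1=4]  = -24; V_5 = max(V_1, V_3) + 5  [with V_1=4, V_3=-24]  = 9; V_7 = max(V_3, V_5) - 3  [with V_3=-24, V_5=9]  = 6.
Change = 4 − 6 = -2.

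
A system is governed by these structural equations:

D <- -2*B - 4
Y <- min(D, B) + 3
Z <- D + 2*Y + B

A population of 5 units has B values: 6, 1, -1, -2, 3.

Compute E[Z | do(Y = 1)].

The intervention sets Y=1 in all 5 units regardless of B. Recomputing Z per unit gives -8, -3, -1, 0, -5; average -3.4.

-3.4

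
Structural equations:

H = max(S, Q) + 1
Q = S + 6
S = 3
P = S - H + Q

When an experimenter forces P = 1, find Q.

The intervention breaks the incoming arrows to P: P = S - H + Q no longer applies, and P = 1.
Since Q is not a descendant of the intervened variable, it is unaffected.
Q = S + 6  [with S=3]  = 9

9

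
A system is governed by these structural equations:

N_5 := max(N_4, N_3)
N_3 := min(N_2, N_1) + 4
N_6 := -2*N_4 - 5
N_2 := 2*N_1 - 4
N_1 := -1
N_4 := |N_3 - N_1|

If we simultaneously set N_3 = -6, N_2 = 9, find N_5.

Setting N_3 = -6, N_2 = 9 by intervention discards those variables' equations.
N_4 = |N_3 - N_1|  [with N_3=-6, N_1=-1]  = 5
N_5 = max(N_4, N_3)  [with N_4=5, N_3=-6]  = 5

5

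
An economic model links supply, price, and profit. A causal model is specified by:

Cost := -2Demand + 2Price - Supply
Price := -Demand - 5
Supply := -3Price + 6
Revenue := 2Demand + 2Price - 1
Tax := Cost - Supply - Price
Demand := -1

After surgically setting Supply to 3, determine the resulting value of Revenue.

-11

do(Supply=3) replaces the equation Supply := -3Price + 6 with the constant Supply = 3.
Revenue is not downstream of the intervention, so its value is determined by the original equations.
Price = -Demand - 5  [with Demand=-1]  = -4
Revenue = 2Demand + 2Price - 1  [with Demand=-1, Price=-4]  = -11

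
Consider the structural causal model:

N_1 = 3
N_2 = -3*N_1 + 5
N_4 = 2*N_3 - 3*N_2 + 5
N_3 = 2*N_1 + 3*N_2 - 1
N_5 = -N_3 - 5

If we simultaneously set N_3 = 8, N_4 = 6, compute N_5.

-13

Setting N_3 = 8, N_4 = 6 by intervention discards those variables' equations.
N_5 = -N_3 - 5  [with N_3=8]  = -13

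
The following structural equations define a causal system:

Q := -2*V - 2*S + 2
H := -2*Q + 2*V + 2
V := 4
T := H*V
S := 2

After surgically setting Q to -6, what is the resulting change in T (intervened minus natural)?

do(Q=-6) replaces the equation Q := -2*V - 2*S + 2 with the constant Q = -6.
H = -2*Q + 2*V + 2  [with Q=-6, V=4]  = 22
T = H*V  [with H=22, V=4]  = 88
Without intervention: Q = -2*V - 2*S + 2  [with V=4, S=2]  = -10; H = -2*Q + 2*V + 2  [with Q=-10, V=4]  = 30; T = H*V  [with H=30, V=4]  = 120.
Change = 88 − 120 = -32.

-32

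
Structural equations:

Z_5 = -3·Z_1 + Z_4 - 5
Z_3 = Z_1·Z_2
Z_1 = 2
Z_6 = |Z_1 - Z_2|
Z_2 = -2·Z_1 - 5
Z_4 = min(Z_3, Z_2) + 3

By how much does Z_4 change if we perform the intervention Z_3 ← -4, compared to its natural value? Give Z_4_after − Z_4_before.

9

The intervention breaks the incoming arrows to Z_3: Z_3 = Z_1·Z_2 no longer applies, and Z_3 = -4.
Z_2 = -2·Z_1 - 5  [with Z_1=2]  = -9
Z_4 = min(Z_3, Z_2) + 3  [with Z_3=-4, Z_2=-9]  = -6
Without intervention: Z_2 = -2·Z_1 - 5  [with Z_1=2]  = -9; Z_3 = Z_1·Z_2  [with Z_1=2, Z_2=-9]  = -18; Z_4 = min(Z_3, Z_2) + 3  [with Z_3=-18, Z_2=-9]  = -15.
Change = -6 − (-15) = 9.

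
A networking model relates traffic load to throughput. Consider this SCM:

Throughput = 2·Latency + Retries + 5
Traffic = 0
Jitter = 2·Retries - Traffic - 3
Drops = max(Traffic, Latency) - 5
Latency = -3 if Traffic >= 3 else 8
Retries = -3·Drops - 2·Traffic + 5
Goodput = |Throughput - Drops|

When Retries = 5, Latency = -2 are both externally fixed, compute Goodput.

Under do(Retries = 5, Latency = -2), each intervened variable's structural equation is replaced by its fixed value.
Drops = max(Traffic, Latency) - 5  [with Traffic=0, Latency=-2]  = -5
Throughput = 2·Latency + Retries + 5  [with Latency=-2, Retries=5]  = 6
Goodput = |Throughput - Drops|  [with Throughput=6, Drops=-5]  = 11

11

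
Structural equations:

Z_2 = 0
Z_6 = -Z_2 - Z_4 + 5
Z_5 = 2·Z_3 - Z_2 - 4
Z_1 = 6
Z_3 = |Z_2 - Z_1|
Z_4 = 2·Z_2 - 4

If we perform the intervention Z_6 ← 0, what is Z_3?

6

do(Z_6=0) replaces the equation Z_6 = -Z_2 - Z_4 + 5 with the constant Z_6 = 0.
Z_3 is not downstream of the intervention, so its value is determined by the original equations.
Z_3 = |Z_2 - Z_1|  [with Z_2=0, Z_1=6]  = 6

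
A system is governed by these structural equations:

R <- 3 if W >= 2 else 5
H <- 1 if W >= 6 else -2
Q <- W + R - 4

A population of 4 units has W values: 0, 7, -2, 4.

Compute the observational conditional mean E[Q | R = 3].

Conditioning on R=3 selects the 2 unit(s) with W ∈ {7, 4}. Their Q values: 6, 3. Mean = 4.5.

4.5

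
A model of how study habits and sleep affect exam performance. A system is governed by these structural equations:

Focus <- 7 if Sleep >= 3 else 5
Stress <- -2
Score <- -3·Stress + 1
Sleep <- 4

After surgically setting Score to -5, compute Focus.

7

Under do(Score=-5), the mechanism Score <- -3·Stress + 1 is discarded; Score is fixed at -5.
Since Focus is not a descendant of the intervened variable, it is unaffected.
Focus = 7 if Sleep >= 3 else 5  [with Sleep=4]  = 7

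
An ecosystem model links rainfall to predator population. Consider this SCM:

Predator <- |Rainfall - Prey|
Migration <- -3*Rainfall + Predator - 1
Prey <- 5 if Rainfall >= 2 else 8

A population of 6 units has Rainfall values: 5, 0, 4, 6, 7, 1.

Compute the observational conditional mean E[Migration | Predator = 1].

Conditioning on Predator=1 selects the 2 unit(s) with Rainfall ∈ {4, 6}. Their Migration values: -12, -18. Mean = -15.

-15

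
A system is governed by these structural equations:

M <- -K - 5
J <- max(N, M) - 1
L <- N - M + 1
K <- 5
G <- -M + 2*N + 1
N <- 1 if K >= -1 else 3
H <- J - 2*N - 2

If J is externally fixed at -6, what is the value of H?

Intervening sets J = -6 and removes its equation (J <- max(N, M) - 1).
N = 1 if K >= -1 else 3  [with K=5]  = 1
H = J - 2*N - 2  [with J=-6, N=1]  = -10

-10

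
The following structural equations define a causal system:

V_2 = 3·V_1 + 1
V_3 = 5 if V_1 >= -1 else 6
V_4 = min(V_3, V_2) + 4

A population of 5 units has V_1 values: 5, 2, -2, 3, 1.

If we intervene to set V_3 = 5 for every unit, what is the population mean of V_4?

do(V_3=5) breaks V_3's dependence on V_1. With V_3=5 fixed, V_4 across the units is 9, 9, -1, 9, 8, mean 6.8.

6.8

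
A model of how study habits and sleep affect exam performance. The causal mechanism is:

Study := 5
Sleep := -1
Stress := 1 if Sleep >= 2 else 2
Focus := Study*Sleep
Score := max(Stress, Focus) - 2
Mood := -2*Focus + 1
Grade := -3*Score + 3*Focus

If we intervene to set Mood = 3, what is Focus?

-5

do(Mood=3) replaces the equation Mood := -2*Focus + 1 with the constant Mood = 3.
No directed path runs from Mood to Focus, so Focus keeps its natural value.
Focus = Study*Sleep  [with Study=5, Sleep=-1]  = -5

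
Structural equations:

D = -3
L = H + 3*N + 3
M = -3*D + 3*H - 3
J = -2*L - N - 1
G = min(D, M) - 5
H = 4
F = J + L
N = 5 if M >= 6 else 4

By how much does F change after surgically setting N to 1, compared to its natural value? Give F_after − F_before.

do(N=1) replaces the equation N = 5 if M >= 6 else 4 with the constant N = 1.
L = H + 3*N + 3  [with H=4, N=1]  = 10
J = -2*L - N - 1  [with L=10, N=1]  = -22
F = J + L  [with J=-22, L=10]  = -12
Without intervention: M = -3*D + 3*H - 3  [with D=-3, H=4]  = 18; N = 5 if M >= 6 else 4  [with M=18]  = 5; L = H + 3*N + 3  [with H=4, N=5]  = 22; J = -2*L - N - 1  [with L=22, N=5]  = -50; F = J + L  [with J=-50, L=22]  = -28.
Change = -12 − (-28) = 16.

16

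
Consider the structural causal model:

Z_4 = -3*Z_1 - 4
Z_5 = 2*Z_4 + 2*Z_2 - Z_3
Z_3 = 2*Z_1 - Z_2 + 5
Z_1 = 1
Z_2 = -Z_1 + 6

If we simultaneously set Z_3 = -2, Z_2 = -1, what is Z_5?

-14

Setting Z_3 = -2, Z_2 = -1 by intervention discards those variables' equations.
Z_4 = -3*Z_1 - 4  [with Z_1=1]  = -7
Z_5 = 2*Z_4 + 2*Z_2 - Z_3  [with Z_4=-7, Z_2=-1, Z_3=-2]  = -14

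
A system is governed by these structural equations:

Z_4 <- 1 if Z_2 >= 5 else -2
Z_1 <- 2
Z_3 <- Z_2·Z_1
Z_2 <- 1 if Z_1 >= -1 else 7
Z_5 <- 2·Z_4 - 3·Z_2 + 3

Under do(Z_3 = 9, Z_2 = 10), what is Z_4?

The joint intervention fixes Z_3 = 9, Z_2 = 10, removing each variable's own equation.
Z_4 = 1 if Z_2 >= 5 else -2  [with Z_2=10]  = 1

1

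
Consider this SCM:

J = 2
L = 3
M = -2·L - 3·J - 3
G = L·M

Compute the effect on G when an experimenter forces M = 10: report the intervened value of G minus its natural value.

The intervention breaks the incoming arrows to M: M = -2·L - 3·J - 3 no longer applies, and M = 10.
G = L·M  [with L=3, M=10]  = 30
Without intervention: M = -2·L - 3·J - 3  [with L=3, J=2]  = -15; G = L·M  [with L=3, M=-15]  = -45.
Change = 30 − (-45) = 75.

75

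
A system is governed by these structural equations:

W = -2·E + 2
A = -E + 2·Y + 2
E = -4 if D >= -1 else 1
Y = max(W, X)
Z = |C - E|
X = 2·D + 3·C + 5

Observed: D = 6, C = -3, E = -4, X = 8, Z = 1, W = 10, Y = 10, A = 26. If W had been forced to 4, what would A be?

22

Intervening sets W = 4 and removes its equation (W = -2·E + 2).
E = -4 if D >= -1 else 1  [with D=6]  = -4
X = 2·D + 3·C + 5  [with D=6, C=-3]  = 8
Y = max(W, X)  [with W=4, X=8]  = 8
A = -E + 2·Y + 2  [with E=-4, Y=8]  = 22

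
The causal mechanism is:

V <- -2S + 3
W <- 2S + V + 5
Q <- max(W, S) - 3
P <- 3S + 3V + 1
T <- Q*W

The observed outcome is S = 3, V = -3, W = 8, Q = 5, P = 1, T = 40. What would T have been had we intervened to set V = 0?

88

Under do(V=0), the mechanism V <- -2S + 3 is discarded; V is fixed at 0.
W = 2S + V + 5  [with S=3, V=0]  = 11
Q = max(W, S) - 3  [with W=11, S=3]  = 8
T = Q*W  [with Q=8, W=11]  = 88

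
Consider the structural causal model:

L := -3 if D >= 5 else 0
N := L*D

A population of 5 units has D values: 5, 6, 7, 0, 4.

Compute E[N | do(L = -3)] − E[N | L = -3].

4.8

The intervention sets L=-3 in all 5 units regardless of D. Recomputing N per unit gives -15, -18, -21, 0, -12; average -13.2.
E[N|L=-3] averages over only the 3 units with L=-3 (D = 5, 6, 7): N = -15, -18, -21, mean -18.
Difference = -13.2 − (-18) = 4.8.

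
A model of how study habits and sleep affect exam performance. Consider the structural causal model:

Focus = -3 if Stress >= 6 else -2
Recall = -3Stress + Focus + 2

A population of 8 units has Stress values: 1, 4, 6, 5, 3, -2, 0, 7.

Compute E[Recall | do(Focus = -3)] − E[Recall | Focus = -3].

do(Focus=-3) breaks Focus's dependence on Stress. With Focus=-3 fixed, Recall across the units is -4, -13, -19, -16, -10, 5, -1, -22, mean -10.
E[Recall|Focus=-3] averages over only the 2 units with Focus=-3 (Stress = 6, 7): Recall = -19, -22, mean -20.5.
Difference = -10 − (-20.5) = 10.5.

10.5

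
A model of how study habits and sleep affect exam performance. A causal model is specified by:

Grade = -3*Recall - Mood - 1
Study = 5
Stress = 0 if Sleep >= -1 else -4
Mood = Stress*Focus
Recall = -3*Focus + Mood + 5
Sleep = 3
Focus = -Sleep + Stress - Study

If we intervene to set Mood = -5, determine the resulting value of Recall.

24

The intervention breaks the incoming arrows to Mood: Mood = Stress*Focus no longer applies, and Mood = -5.
Stress = 0 if Sleep >= -1 else -4  [with Sleep=3]  = 0
Focus = -Sleep + Stress - Study  [with Sleep=3, Stress=0, Study=5]  = -8
Recall = -3*Focus + Mood + 5  [with Focus=-8, Mood=-5]  = 24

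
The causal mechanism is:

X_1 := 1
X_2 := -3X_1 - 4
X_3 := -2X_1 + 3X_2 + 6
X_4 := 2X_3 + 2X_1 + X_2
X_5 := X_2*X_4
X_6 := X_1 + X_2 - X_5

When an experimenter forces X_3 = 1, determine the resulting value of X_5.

do(X_3=1) replaces the equation X_3 := -2X_1 + 3X_2 + 6 with the constant X_3 = 1.
X_2 = -3X_1 - 4  [with X_1=1]  = -7
X_4 = 2X_3 + 2X_1 + X_2  [with X_3=1, X_1=1, X_2=-7]  = -3
X_5 = X_2*X_4  [with X_2=-7, X_4=-3]  = 21

21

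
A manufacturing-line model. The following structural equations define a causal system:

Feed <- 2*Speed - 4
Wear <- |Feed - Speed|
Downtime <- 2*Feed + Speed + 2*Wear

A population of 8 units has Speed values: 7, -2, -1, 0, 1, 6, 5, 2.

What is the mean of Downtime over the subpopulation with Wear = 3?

E[Downtime|Wear=3] averages over only the 2 units with Wear=3 (Speed = 7, 1): Downtime = 33, 3, mean 18.

18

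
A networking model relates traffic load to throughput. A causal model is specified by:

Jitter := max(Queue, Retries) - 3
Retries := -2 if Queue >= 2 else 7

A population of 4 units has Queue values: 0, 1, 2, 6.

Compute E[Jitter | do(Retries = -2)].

The intervention sets Retries=-2 in all 4 units regardless of Queue. Recomputing Jitter per unit gives -3, -2, -1, 3; average -0.75.

-0.75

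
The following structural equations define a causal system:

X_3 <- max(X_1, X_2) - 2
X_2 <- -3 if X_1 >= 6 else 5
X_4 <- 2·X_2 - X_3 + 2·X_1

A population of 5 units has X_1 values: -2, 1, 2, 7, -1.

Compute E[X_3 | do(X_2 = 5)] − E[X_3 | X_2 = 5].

0.4

Every unit gets X_2=5 under the intervention. X_3 values become 3, 3, 3, 5, 3; E[X_3|do(X_2=5)] = 3.4.
Conditioning on X_2=5 selects the 4 unit(s) with X_1 ∈ {-2, 1, 2, -1}. Their X_3 values: 3, 3, 3, 3. Mean = 3.
Difference = 3.4 − 3 = 0.4.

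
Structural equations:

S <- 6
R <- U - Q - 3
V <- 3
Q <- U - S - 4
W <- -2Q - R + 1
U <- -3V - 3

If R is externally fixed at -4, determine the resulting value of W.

The intervention breaks the incoming arrows to R: R <- U - Q - 3 no longer applies, and R = -4.
U = -3V - 3  [with V=3]  = -12
Q = U - S - 4  [with U=-12, S=6]  = -22
W = -2Q - R + 1  [with Q=-22, R=-4]  = 49

49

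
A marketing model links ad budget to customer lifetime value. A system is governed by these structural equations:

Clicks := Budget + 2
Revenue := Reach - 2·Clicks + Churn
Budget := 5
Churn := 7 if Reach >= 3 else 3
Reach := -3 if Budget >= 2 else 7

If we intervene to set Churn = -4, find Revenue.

-21

Intervening sets Churn = -4 and removes its equation (Churn := 7 if Reach >= 3 else 3).
Reach = -3 if Budget >= 2 else 7  [with Budget=5]  = -3
Clicks = Budget + 2  [with Budget=5]  = 7
Revenue = Reach - 2·Clicks + Churn  [with Reach=-3, Clicks=7, Churn=-4]  = -21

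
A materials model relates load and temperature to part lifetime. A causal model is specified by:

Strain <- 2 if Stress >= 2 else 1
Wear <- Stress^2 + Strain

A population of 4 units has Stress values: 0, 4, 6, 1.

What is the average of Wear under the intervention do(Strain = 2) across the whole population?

Every unit gets Strain=2 under the intervention. Wear values become 2, 18, 38, 3; E[Wear|do(Strain=2)] = 15.25.

15.25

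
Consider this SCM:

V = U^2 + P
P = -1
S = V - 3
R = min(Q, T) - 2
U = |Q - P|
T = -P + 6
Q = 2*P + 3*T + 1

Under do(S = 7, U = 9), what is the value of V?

Setting S = 7, U = 9 by intervention discards those variables' equations.
V = U^2 + P  [with U=9, P=-1]  = 80

80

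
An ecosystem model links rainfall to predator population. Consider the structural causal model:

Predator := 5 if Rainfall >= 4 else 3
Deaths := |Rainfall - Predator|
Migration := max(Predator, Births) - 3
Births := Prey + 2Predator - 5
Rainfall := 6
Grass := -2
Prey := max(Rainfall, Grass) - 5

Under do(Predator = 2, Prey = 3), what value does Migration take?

-1

The joint intervention fixes Predator = 2, Prey = 3, removing each variable's own equation.
Births = Prey + 2Predator - 5  [with Prey=3, Predator=2]  = 2
Migration = max(Predator, Births) - 3  [with Predator=2, Births=2]  = -1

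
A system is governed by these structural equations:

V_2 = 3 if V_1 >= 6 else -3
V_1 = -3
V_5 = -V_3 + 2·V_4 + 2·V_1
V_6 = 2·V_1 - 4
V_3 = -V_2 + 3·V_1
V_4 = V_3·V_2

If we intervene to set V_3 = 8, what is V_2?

-3

Under do(V_3=8), the mechanism V_3 = -V_2 + 3·V_1 is discarded; V_3 is fixed at 8.
Since V_2 is not a descendant of the intervened variable, it is unaffected.
V_2 = 3 if V_1 >= 6 else -3  [with V_1=-3]  = -3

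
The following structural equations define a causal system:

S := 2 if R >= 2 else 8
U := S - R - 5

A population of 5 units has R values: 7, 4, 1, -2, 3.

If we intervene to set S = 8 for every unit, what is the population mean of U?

do(S=8) breaks S's dependence on R. With S=8 fixed, U across the units is -4, -1, 2, 5, 0, mean 0.4.

0.4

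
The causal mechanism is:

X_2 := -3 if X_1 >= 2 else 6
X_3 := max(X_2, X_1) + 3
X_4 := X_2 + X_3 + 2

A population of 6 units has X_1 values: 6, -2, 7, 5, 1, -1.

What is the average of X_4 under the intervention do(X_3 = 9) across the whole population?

12.5

The intervention sets X_3=9 in all 6 units regardless of X_1. Recomputing X_4 per unit gives 8, 17, 8, 8, 17, 17; average 12.5.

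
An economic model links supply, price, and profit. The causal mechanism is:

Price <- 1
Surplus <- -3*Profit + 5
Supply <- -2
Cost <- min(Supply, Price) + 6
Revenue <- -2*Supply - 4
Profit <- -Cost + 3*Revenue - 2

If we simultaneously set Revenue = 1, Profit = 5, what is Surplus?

The joint intervention fixes Revenue = 1, Profit = 5, removing each variable's own equation.
Surplus = -3*Profit + 5  [with Profit=5]  = -10

-10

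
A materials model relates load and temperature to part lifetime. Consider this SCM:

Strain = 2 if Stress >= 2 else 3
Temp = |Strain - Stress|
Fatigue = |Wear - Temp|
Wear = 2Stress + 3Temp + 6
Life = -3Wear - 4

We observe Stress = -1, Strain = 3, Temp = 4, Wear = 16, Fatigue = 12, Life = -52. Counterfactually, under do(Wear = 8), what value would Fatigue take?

Intervening sets Wear = 8 and removes its equation (Wear = 2Stress + 3Temp + 6).
Strain = 2 if Stress >= 2 else 3  [with Stress=-1]  = 3
Temp = |Strain - Stress|  [with Strain=3, Stress=-1]  = 4
Fatigue = |Wear - Temp|  [with Wear=8, Temp=4]  = 4

4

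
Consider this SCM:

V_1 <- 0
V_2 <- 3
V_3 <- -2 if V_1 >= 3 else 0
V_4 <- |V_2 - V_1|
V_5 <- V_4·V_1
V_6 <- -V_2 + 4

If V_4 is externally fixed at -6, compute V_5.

0

Intervening sets V_4 = -6 and removes its equation (V_4 <- |V_2 - V_1|).
V_5 = V_4·V_1  [with V_4=-6, V_1=0]  = 0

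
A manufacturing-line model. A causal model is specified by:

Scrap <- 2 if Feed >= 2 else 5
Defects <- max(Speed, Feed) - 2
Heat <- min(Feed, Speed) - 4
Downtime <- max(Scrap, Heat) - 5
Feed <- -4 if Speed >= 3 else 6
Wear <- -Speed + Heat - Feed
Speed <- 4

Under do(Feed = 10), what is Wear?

Under do(Feed=10), the mechanism Feed <- -4 if Speed >= 3 else 6 is discarded; Feed is fixed at 10.
Heat = min(Feed, Speed) - 4  [with Feed=10, Speed=4]  = 0
Wear = -Speed + Heat - Feed  [with Speed=4, Heat=0, Feed=10]  = -14

-14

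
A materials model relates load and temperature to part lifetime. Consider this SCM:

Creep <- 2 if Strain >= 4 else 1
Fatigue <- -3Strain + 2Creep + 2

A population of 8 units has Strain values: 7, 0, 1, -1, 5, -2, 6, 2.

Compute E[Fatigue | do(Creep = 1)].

-2.75

do(Creep=1) breaks Creep's dependence on Strain. With Creep=1 fixed, Fatigue across the units is -17, 4, 1, 7, -11, 10, -14, -2, mean -2.75.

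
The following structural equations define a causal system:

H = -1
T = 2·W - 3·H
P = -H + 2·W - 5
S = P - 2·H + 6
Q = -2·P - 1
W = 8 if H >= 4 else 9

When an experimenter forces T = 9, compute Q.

-29

Intervening sets T = 9 and removes its equation (T = 2·W - 3·H).
No directed path runs from T to Q, so Q keeps its natural value.
W = 8 if H >= 4 else 9  [with H=-1]  = 9
P = -H + 2·W - 5  [with H=-1, W=9]  = 14
Q = -2·P - 1  [with P=14]  = -29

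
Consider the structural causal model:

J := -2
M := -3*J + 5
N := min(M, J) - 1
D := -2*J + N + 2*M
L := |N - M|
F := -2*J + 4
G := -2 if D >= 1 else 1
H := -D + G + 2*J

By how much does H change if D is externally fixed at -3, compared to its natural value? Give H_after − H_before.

do(D=-3) replaces the equation D := -2*J + N + 2*M with the constant D = -3.
G = -2 if D >= 1 else 1  [with D=-3]  = 1
H = -D + G + 2*J  [with D=-3, G=1, J=-2]  = 0
Without intervention: M = -3*J + 5  [with J=-2]  = 11; N = min(M, J) - 1  [with M=11, J=-2]  = -3; D = -2*J + N + 2*M  [with J=-2, N=-3, M=11]  = 23; G = -2 if D >= 1 else 1  [with D=23]  = -2; H = -D + G + 2*J  [with D=23, G=-2, J=-2]  = -29.
Change = 0 − (-29) = 29.

29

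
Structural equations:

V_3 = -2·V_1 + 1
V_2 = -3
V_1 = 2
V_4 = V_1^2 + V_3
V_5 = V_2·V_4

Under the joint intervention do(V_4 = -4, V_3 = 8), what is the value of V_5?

The joint intervention fixes V_4 = -4, V_3 = 8, removing each variable's own equation.
V_5 = V_2·V_4  [with V_2=-3, V_4=-4]  = 12

12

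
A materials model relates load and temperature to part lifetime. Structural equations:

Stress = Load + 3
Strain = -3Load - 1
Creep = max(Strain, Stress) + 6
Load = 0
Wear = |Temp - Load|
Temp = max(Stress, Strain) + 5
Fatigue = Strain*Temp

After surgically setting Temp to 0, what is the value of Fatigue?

0

The intervention breaks the incoming arrows to Temp: Temp = max(Stress, Strain) + 5 no longer applies, and Temp = 0.
Strain = -3Load - 1  [with Load=0]  = -1
Fatigue = Strain*Temp  [with Strain=-1, Temp=0]  = 0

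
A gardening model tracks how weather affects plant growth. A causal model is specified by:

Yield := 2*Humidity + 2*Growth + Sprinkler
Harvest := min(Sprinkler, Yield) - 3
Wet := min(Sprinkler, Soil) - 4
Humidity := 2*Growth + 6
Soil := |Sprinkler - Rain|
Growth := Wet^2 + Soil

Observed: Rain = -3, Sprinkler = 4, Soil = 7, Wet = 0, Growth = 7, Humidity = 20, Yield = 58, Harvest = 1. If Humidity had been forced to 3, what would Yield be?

24

Intervening sets Humidity = 3 and removes its equation (Humidity := 2*Growth + 6).
Soil = |Sprinkler - Rain|  [with Sprinkler=4, Rain=-3]  = 7
Wet = min(Sprinkler, Soil) - 4  [with Sprinkler=4, Soil=7]  = 0
Growth = Wet^2 + Soil  [with Wet=0, Soil=7]  = 7
Yield = 2*Humidity + 2*Growth + Sprinkler  [with Humidity=3, Growth=7, Sprinkler=4]  = 24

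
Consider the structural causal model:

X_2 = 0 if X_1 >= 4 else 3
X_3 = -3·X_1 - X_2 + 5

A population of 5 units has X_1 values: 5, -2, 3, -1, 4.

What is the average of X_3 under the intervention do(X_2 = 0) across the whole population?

Under do(X_2=0), X_2's equation is replaced by X_2=0 for every unit. Per-unit X_3: -10, 11, -4, 8, -7. Mean = -0.4.

-0.4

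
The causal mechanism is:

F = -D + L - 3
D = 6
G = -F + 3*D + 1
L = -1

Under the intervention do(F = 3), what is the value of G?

16

The intervention breaks the incoming arrows to F: F = -D + L - 3 no longer applies, and F = 3.
G = -F + 3*D + 1  [with F=3, D=6]  = 16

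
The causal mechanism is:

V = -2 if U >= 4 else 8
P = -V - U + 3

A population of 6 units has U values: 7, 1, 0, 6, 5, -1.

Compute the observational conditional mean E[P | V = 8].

-5

E[P|V=8] averages over only the 3 units with V=8 (U = 1, 0, -1): P = -6, -5, -4, mean -5.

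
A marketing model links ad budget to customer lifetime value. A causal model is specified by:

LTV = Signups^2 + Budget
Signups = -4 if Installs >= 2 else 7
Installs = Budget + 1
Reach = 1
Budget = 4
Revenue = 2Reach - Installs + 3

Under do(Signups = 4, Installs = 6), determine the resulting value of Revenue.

The joint intervention fixes Signups = 4, Installs = 6, removing each variable's own equation.
Revenue = 2Reach - Installs + 3  [with Reach=1, Installs=6]  = -1

-1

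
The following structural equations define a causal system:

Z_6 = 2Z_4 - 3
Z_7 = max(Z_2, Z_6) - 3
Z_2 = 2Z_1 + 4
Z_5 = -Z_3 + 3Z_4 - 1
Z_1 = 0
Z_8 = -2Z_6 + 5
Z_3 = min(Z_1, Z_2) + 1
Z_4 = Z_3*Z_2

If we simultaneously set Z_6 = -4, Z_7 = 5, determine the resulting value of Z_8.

The joint intervention fixes Z_6 = -4, Z_7 = 5, removing each variable's own equation.
Z_8 = -2Z_6 + 5  [with Z_6=-4]  = 13

13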